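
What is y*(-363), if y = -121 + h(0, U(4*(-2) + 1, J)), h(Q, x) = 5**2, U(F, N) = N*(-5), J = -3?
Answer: 34848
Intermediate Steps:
U(F, N) = -5*N
h(Q, x) = 25
y = -96 (y = -121 + 25 = -96)
y*(-363) = -96*(-363) = 34848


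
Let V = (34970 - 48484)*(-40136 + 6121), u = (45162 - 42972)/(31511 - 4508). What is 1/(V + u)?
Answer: 9001/4137568069440 ≈ 2.1754e-9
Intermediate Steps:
u = 730/9001 (u = 2190/27003 = 2190*(1/27003) = 730/9001 ≈ 0.081102)
V = 459678710 (V = -13514*(-34015) = 459678710)
1/(V + u) = 1/(459678710 + 730/9001) = 1/(4137568069440/9001) = 9001/4137568069440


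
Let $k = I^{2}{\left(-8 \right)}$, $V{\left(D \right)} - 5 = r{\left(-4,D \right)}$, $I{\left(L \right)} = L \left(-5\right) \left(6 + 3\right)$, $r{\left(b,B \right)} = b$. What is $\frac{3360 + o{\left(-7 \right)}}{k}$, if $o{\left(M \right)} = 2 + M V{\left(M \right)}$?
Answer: $\frac{671}{25920} \approx 0.025887$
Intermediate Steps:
$I{\left(L \right)} = - 45 L$ ($I{\left(L \right)} = - 5 L 9 = - 45 L$)
$V{\left(D \right)} = 1$ ($V{\left(D \right)} = 5 - 4 = 1$)
$k = 129600$ ($k = \left(\left(-45\right) \left(-8\right)\right)^{2} = 360^{2} = 129600$)
$o{\left(M \right)} = 2 + M$ ($o{\left(M \right)} = 2 + M 1 = 2 + M$)
$\frac{3360 + o{\left(-7 \right)}}{k} = \frac{3360 + \left(2 - 7\right)}{129600} = \left(3360 - 5\right) \frac{1}{129600} = 3355 \cdot \frac{1}{129600} = \frac{671}{25920}$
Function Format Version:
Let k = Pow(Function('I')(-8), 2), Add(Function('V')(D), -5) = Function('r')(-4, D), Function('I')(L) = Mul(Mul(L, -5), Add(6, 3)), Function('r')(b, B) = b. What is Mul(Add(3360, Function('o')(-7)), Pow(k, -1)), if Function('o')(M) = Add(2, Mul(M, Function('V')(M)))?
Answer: Rational(671, 25920) ≈ 0.025887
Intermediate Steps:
Function('I')(L) = Mul(-45, L) (Function('I')(L) = Mul(Mul(-5, L), 9) = Mul(-45, L))
Function('V')(D) = 1 (Function('V')(D) = Add(5, -4) = 1)
k = 129600 (k = Pow(Mul(-45, -8), 2) = Pow(360, 2) = 129600)
Function('o')(M) = Add(2, M) (Function('o')(M) = Add(2, Mul(M, 1)) = Add(2, M))
Mul(Add(3360, Function('o')(-7)), Pow(k, -1)) = Mul(Add(3360, Add(2, -7)), Pow(129600, -1)) = Mul(Add(3360, -5), Rational(1, 129600)) = Mul(3355, Rational(1, 129600)) = Rational(671, 25920)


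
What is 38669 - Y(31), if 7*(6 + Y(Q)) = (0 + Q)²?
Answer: 269764/7 ≈ 38538.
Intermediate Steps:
Y(Q) = -6 + Q²/7 (Y(Q) = -6 + (0 + Q)²/7 = -6 + Q²/7)
38669 - Y(31) = 38669 - (-6 + (⅐)*31²) = 38669 - (-6 + (⅐)*961) = 38669 - (-6 + 961/7) = 38669 - 1*919/7 = 38669 - 919/7 = 269764/7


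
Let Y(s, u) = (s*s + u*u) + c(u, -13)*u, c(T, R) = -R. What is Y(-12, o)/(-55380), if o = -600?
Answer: -29362/4615 ≈ -6.3623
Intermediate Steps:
Y(s, u) = s² + u² + 13*u (Y(s, u) = (s*s + u*u) + (-1*(-13))*u = (s² + u²) + 13*u = s² + u² + 13*u)
Y(-12, o)/(-55380) = ((-12)² + (-600)² + 13*(-600))/(-55380) = (144 + 360000 - 7800)*(-1/55380) = 352344*(-1/55380) = -29362/4615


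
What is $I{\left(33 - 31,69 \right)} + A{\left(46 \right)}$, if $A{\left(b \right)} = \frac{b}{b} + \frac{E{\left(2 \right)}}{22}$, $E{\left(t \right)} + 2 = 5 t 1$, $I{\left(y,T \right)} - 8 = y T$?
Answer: $\frac{1621}{11} \approx 147.36$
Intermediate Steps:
$I{\left(y,T \right)} = 8 + T y$ ($I{\left(y,T \right)} = 8 + y T = 8 + T y$)
$E{\left(t \right)} = -2 + 5 t$ ($E{\left(t \right)} = -2 + 5 t 1 = -2 + 5 t$)
$A{\left(b \right)} = \frac{15}{11}$ ($A{\left(b \right)} = \frac{b}{b} + \frac{-2 + 5 \cdot 2}{22} = 1 + \left(-2 + 10\right) \frac{1}{22} = 1 + 8 \cdot \frac{1}{22} = 1 + \frac{4}{11} = \frac{15}{11}$)
$I{\left(33 - 31,69 \right)} + A{\left(46 \right)} = \left(8 + 69 \left(33 - 31\right)\right) + \frac{15}{11} = \left(8 + 69 \cdot 2\right) + \frac{15}{11} = \left(8 + 138\right) + \frac{15}{11} = 146 + \frac{15}{11} = \frac{1621}{11}$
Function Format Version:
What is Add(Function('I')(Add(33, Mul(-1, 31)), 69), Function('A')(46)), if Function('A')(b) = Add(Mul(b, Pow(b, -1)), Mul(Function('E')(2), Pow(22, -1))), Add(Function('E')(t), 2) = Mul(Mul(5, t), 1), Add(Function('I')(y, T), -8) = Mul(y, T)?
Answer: Rational(1621, 11) ≈ 147.36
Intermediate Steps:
Function('I')(y, T) = Add(8, Mul(T, y)) (Function('I')(y, T) = Add(8, Mul(y, T)) = Add(8, Mul(T, y)))
Function('E')(t) = Add(-2, Mul(5, t)) (Function('E')(t) = Add(-2, Mul(Mul(5, t), 1)) = Add(-2, Mul(5, t)))
Function('A')(b) = Rational(15, 11) (Function('A')(b) = Add(Mul(b, Pow(b, -1)), Mul(Add(-2, Mul(5, 2)), Pow(22, -1))) = Add(1, Mul(Add(-2, 10), Rational(1, 22))) = Add(1, Mul(8, Rational(1, 22))) = Add(1, Rational(4, 11)) = Rational(15, 11))
Add(Function('I')(Add(33, Mul(-1, 31)), 69), Function('A')(46)) = Add(Add(8, Mul(69, Add(33, Mul(-1, 31)))), Rational(15, 11)) = Add(Add(8, Mul(69, Add(33, -31))), Rational(15, 11)) = Add(Add(8, Mul(69, 2)), Rational(15, 11)) = Add(Add(8, 138), Rational(15, 11)) = Add(146, Rational(15, 11)) = Rational(1621, 11)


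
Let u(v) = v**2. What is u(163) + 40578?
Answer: 67147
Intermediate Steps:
u(163) + 40578 = 163**2 + 40578 = 26569 + 40578 = 67147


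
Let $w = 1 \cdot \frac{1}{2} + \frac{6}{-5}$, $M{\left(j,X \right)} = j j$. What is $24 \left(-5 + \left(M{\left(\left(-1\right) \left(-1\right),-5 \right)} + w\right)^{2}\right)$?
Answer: $- \frac{2946}{25} \approx -117.84$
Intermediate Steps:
$M{\left(j,X \right)} = j^{2}$
$w = - \frac{7}{10}$ ($w = 1 \cdot \frac{1}{2} + 6 \left(- \frac{1}{5}\right) = \frac{1}{2} - \frac{6}{5} = - \frac{7}{10} \approx -0.7$)
$24 \left(-5 + \left(M{\left(\left(-1\right) \left(-1\right),-5 \right)} + w\right)^{2}\right) = 24 \left(-5 + \left(\left(\left(-1\right) \left(-1\right)\right)^{2} - \frac{7}{10}\right)^{2}\right) = 24 \left(-5 + \left(1^{2} - \frac{7}{10}\right)^{2}\right) = 24 \left(-5 + \left(1 - \frac{7}{10}\right)^{2}\right) = 24 \left(-5 + \left(\frac{3}{10}\right)^{2}\right) = 24 \left(-5 + \frac{9}{100}\right) = 24 \left(- \frac{491}{100}\right) = - \frac{2946}{25}$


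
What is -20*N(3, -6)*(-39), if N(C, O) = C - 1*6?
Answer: -2340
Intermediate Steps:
N(C, O) = -6 + C (N(C, O) = C - 6 = -6 + C)
-20*N(3, -6)*(-39) = -20*(-6 + 3)*(-39) = -20*(-3)*(-39) = 60*(-39) = -2340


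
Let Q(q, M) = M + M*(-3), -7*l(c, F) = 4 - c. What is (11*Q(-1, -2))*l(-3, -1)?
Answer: -44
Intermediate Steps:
l(c, F) = -4/7 + c/7 (l(c, F) = -(4 - c)/7 = -4/7 + c/7)
Q(q, M) = -2*M (Q(q, M) = M - 3*M = -2*M)
(11*Q(-1, -2))*l(-3, -1) = (11*(-2*(-2)))*(-4/7 + (⅐)*(-3)) = (11*4)*(-4/7 - 3/7) = 44*(-1) = -44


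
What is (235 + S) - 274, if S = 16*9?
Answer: 105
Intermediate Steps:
S = 144
(235 + S) - 274 = (235 + 144) - 274 = 379 - 274 = 105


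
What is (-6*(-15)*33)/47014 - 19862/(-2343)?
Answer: 42761399/5006991 ≈ 8.5403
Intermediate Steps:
(-6*(-15)*33)/47014 - 19862/(-2343) = (90*33)*(1/47014) - 19862*(-1/2343) = 2970*(1/47014) + 19862/2343 = 135/2137 + 19862/2343 = 42761399/5006991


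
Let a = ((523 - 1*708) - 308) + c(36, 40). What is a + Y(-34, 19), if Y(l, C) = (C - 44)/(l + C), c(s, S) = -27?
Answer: -1555/3 ≈ -518.33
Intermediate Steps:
a = -520 (a = ((523 - 1*708) - 308) - 27 = ((523 - 708) - 308) - 27 = (-185 - 308) - 27 = -493 - 27 = -520)
Y(l, C) = (-44 + C)/(C + l)
a + Y(-34, 19) = -520 + (-44 + 19)/(19 - 34) = -520 - 25/(-15) = -520 - 1/15*(-25) = -520 + 5/3 = -1555/3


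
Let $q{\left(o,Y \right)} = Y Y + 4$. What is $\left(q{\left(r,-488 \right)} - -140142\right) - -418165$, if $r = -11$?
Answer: $796455$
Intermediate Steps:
$q{\left(o,Y \right)} = 4 + Y^{2}$ ($q{\left(o,Y \right)} = Y^{2} + 4 = 4 + Y^{2}$)
$\left(q{\left(r,-488 \right)} - -140142\right) - -418165 = \left(\left(4 + \left(-488\right)^{2}\right) - -140142\right) - -418165 = \left(\left(4 + 238144\right) + 140142\right) + 418165 = \left(238148 + 140142\right) + 418165 = 378290 + 418165 = 796455$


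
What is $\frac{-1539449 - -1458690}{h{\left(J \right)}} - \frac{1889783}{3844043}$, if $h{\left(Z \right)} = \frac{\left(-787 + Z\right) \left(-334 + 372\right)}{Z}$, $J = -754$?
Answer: $- \frac{16727373404658}{16078533571} \approx -1040.4$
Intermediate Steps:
$h{\left(Z \right)} = \frac{-29906 + 38 Z}{Z}$ ($h{\left(Z \right)} = \frac{\left(-787 + Z\right) 38}{Z} = \frac{-29906 + 38 Z}{Z}$)
$\frac{-1539449 - -1458690}{h{\left(J \right)}} - \frac{1889783}{3844043} = \frac{-1539449 - -1458690}{38 - \frac{29906}{-754}} - \frac{1889783}{3844043} = \frac{-1539449 + 1458690}{38 - - \frac{14953}{377}} - \frac{269969}{549149} = - \frac{80759}{38 + \frac{14953}{377}} - \frac{269969}{549149} = - \frac{80759}{\frac{29279}{377}} - \frac{269969}{549149} = \left(-80759\right) \frac{377}{29279} - \frac{269969}{549149} = - \frac{30446143}{29279} - \frac{269969}{549149} = - \frac{16727373404658}{16078533571}$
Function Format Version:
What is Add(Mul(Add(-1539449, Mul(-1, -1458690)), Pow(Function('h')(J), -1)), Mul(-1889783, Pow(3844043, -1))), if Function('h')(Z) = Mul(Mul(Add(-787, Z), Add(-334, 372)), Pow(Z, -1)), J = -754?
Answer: Rational(-16727373404658, 16078533571) ≈ -1040.4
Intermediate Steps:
Function('h')(Z) = Mul(Pow(Z, -1), Add(-29906, Mul(38, Z))) (Function('h')(Z) = Mul(Mul(Add(-787, Z), 38), Pow(Z, -1)) = Mul(Add(-29906, Mul(38, Z)), Pow(Z, -1)) = Mul(Pow(Z, -1), Add(-29906, Mul(38, Z))))
Add(Mul(Add(-1539449, Mul(-1, -1458690)), Pow(Function('h')(J), -1)), Mul(-1889783, Pow(3844043, -1))) = Add(Mul(Add(-1539449, Mul(-1, -1458690)), Pow(Add(38, Mul(-29906, Pow(-754, -1))), -1)), Mul(-1889783, Pow(3844043, -1))) = Add(Mul(Add(-1539449, 1458690), Pow(Add(38, Mul(-29906, Rational(-1, 754))), -1)), Mul(-1889783, Rational(1, 3844043))) = Add(Mul(-80759, Pow(Add(38, Rational(14953, 377)), -1)), Rational(-269969, 549149)) = Add(Mul(-80759, Pow(Rational(29279, 377), -1)), Rational(-269969, 549149)) = Add(Mul(-80759, Rational(377, 29279)), Rational(-269969, 549149)) = Add(Rational(-30446143, 29279), Rational(-269969, 549149)) = Rational(-16727373404658, 16078533571)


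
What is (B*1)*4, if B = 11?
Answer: 44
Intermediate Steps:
(B*1)*4 = (11*1)*4 = 11*4 = 44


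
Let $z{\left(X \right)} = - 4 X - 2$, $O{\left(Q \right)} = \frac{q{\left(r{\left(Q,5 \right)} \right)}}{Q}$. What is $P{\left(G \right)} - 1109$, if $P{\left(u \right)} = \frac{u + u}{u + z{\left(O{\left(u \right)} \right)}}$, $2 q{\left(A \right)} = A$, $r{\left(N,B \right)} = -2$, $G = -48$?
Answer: $- \frac{665357}{601} \approx -1107.1$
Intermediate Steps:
$q{\left(A \right)} = \frac{A}{2}$
$O{\left(Q \right)} = - \frac{1}{Q}$ ($O{\left(Q \right)} = \frac{\frac{1}{2} \left(-2\right)}{Q} = - \frac{1}{Q}$)
$z{\left(X \right)} = -2 - 4 X$
$P{\left(u \right)} = \frac{2 u}{-2 + u + \frac{4}{u}}$ ($P{\left(u \right)} = \frac{u + u}{u - \left(2 + 4 \left(- \frac{1}{u}\right)\right)} = \frac{2 u}{u - \left(2 - \frac{4}{u}\right)} = \frac{2 u}{-2 + u + \frac{4}{u}}$)
$P{\left(G \right)} - 1109 = \frac{2 \left(-48\right)^{2}}{4 - 48 \left(-2 - 48\right)} - 1109 = 2 \cdot 2304 \frac{1}{4 - -2400} - 1109 = 2 \cdot 2304 \frac{1}{4 + 2400} - 1109 = 2 \cdot 2304 \cdot \frac{1}{2404} - 1109 = \frac{1152}{601} - 1109 = - \frac{665357}{601}$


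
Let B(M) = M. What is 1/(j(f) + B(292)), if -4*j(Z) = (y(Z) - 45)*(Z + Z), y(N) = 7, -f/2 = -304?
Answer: 1/11844 ≈ 8.4431e-5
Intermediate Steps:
f = 608 (f = -2*(-304) = 608)
j(Z) = 19*Z (j(Z) = -(7 - 45)*(Z + Z)/4 = -(-19)*2*Z/2 = -(-19)*Z = 19*Z)
1/(j(f) + B(292)) = 1/(19*608 + 292) = 1/(11552 + 292) = 1/11844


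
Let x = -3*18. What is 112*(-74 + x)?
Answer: -14336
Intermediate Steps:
x = -54
112*(-74 + x) = 112*(-74 - 54) = 112*(-128) = -14336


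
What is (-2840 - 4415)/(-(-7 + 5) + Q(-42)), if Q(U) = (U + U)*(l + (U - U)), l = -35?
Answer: -7255/2942 ≈ -2.4660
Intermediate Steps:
Q(U) = -70*U (Q(U) = (U + U)*(-35 + (U - U)) = (2*U)*(-35 + 0) = (2*U)*(-35) = -70*U)
(-2840 - 4415)/(-(-7 + 5) + Q(-42)) = (-2840 - 4415)/(-(-7 + 5) - 70*(-42)) = -7255/(-1*(-2) + 2940) = -7255/(2 + 2940) = -7255/2942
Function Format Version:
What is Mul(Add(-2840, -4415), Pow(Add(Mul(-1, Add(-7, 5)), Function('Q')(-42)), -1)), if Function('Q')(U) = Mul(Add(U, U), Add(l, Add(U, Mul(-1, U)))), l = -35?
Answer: Rational(-7255, 2942) ≈ -2.4660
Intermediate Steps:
Function('Q')(U) = Mul(-70, U) (Function('Q')(U) = Mul(Add(U, U), Add(-35, Add(U, Mul(-1, U)))) = Mul(Mul(2, U), Add(-35, 0)) = Mul(Mul(2, U), -35) = Mul(-70, U))
Mul(Add(-2840, -4415), Pow(Add(Mul(-1, Add(-7, 5)), Function('Q')(-42)), -1)) = Mul(Add(-2840, -4415), Pow(Add(Mul(-1, Add(-7, 5)), Mul(-70, -42)), -1)) = Mul(-7255, Pow(Add(Mul(-1, -2), 2940), -1)) = Mul(-7255, Pow(Add(2, 2940), -1)) = Mul(-7255, Pow(2942, -1)) = Mul(-7255, Rational(1, 2942)) = Rational(-7255, 2942)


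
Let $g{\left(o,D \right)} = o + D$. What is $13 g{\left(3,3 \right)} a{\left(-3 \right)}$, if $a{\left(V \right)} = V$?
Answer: $-234$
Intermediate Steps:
$g{\left(o,D \right)} = D + o$
$13 g{\left(3,3 \right)} a{\left(-3 \right)} = 13 \left(3 + 3\right) \left(-3\right) = 13 \cdot 6 \left(-3\right) = 78 \left(-3\right) = -234$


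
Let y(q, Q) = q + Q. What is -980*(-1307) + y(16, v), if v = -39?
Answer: 1280837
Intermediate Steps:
y(q, Q) = Q + q
-980*(-1307) + y(16, v) = -980*(-1307) + (-39 + 16) = 1280860 - 23 = 1280837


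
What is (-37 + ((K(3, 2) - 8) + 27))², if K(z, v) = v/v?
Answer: 289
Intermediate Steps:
K(z, v) = 1
(-37 + ((K(3, 2) - 8) + 27))² = (-37 + ((1 - 8) + 27))² = (-37 + (-7 + 27))² = (-37 + 20)² = (-17)² = 289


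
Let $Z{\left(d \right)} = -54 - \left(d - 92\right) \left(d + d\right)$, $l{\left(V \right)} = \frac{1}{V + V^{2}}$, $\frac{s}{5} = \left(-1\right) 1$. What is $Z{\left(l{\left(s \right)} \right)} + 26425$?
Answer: $\frac{5276039}{200} \approx 26380.0$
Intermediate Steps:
$s = -5$ ($s = 5 \left(\left(-1\right) 1\right) = 5 \left(-1\right) = -5$)
$Z{\left(d \right)} = -54 - 2 d \left(-92 + d\right)$ ($Z{\left(d \right)} = -54 - \left(-92 + d\right) 2 d = -54 - 2 d \left(-92 + d\right)$)
$Z{\left(l{\left(s \right)} \right)} + 26425 = \left(-54 - 2 \left(\frac{1}{\left(-5\right) \left(1 - 5\right)}\right)^{2} + 184 \frac{1}{\left(-5\right) \left(1 - 5\right)}\right) + 26425 = \left(-54 - 2 \left(- \frac{1}{5 \left(-4\right)}\right)^{2} + 184 \left(- \frac{1}{5 \left(-4\right)}\right)\right) + 26425 = \left(-54 - 2 \left(\left(- \frac{1}{5}\right) \left(- \frac{1}{4}\right)\right)^{2} + 184 \left(\left(- \frac{1}{5}\right) \left(- \frac{1}{4}\right)\right)\right) + 26425 = \left(-54 - \frac{2}{400} + 184 \cdot \frac{1}{20}\right) + 26425 = \left(-54 - \frac{1}{200} + \frac{46}{5}\right) + 26425 = - \frac{8961}{200} + 26425 = \frac{5276039}{200}$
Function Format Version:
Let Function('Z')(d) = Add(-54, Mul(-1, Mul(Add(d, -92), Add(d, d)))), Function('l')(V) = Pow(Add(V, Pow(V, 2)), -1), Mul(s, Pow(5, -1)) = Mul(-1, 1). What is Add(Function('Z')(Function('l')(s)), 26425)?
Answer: Rational(5276039, 200) ≈ 26380.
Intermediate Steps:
s = -5 (s = Mul(5, Mul(-1, 1)) = Mul(5, -1) = -5)
Function('Z')(d) = Add(-54, Mul(-2, d, Add(-92, d))) (Function('Z')(d) = Add(-54, Mul(-1, Mul(Add(-92, d), Mul(2, d)))) = Add(-54, Mul(-1, Mul(2, d, Add(-92, d)))) = Add(-54, Mul(-2, d, Add(-92, d))))
Add(Function('Z')(Function('l')(s)), 26425) = Add(Add(-54, Mul(-2, Pow(Mul(Pow(-5, -1), Pow(Add(1, -5), -1)), 2)), Mul(184, Mul(Pow(-5, -1), Pow(Add(1, -5), -1)))), 26425) = Add(Add(-54, Mul(-2, Pow(Mul(Rational(-1, 5), Pow(-4, -1)), 2)), Mul(184, Mul(Rational(-1, 5), Pow(-4, -1)))), 26425) = Add(Add(-54, Mul(-2, Pow(Mul(Rational(-1, 5), Rational(-1, 4)), 2)), Mul(184, Mul(Rational(-1, 5), Rational(-1, 4)))), 26425) = Add(Add(-54, Mul(-2, Pow(Rational(1, 20), 2)), Mul(184, Rational(1, 20))), 26425) = Add(Add(-54, Mul(-2, Rational(1, 400)), Rational(46, 5)), 26425) = Add(Add(-54, Rational(-1, 200), Rational(46, 5)), 26425) = Add(Rational(-8961, 200), 26425) = Rational(5276039, 200)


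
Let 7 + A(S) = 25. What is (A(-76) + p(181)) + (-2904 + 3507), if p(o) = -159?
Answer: 462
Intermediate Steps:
A(S) = 18 (A(S) = -7 + 25 = 18)
(A(-76) + p(181)) + (-2904 + 3507) = (18 - 159) + (-2904 + 3507) = -141 + 603 = 462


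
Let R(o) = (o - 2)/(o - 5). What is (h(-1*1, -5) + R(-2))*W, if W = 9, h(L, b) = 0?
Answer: 36/7 ≈ 5.1429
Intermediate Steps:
R(o) = (-2 + o)/(-5 + o)
(h(-1*1, -5) + R(-2))*W = (0 + (-2 - 2)/(-5 - 2))*9 = (0 - 4/(-7))*9 = (0 - 1/7*(-4))*9 = (0 + 4/7)*9 = (4/7)*9 = 36/7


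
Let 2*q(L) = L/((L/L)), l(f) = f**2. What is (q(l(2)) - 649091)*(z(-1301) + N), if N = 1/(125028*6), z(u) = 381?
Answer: -20613192143089/83352 ≈ -2.4730e+8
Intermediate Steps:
q(L) = L/2 (q(L) = (L/((L/L)))/2 = (L/1)/2 = (L*1)/2 = L/2)
N = 1/750168 ≈ 1.3330e-6
(q(l(2)) - 649091)*(z(-1301) + N) = ((1/2)*2**2 - 649091)*(381 + 1/750168) = ((1/2)*4 - 649091)*(285814009/750168) = (2 - 649091)*(285814009/750168) = -649089*285814009/750168 = -20613192143089/83352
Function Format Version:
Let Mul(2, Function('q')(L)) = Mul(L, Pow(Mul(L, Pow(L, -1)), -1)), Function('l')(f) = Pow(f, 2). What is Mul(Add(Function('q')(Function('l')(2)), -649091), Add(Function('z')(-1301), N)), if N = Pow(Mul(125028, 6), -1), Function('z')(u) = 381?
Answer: Rational(-20613192143089, 83352) ≈ -2.4730e+8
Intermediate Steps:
Function('q')(L) = Mul(Rational(1, 2), L) (Function('q')(L) = Mul(Rational(1, 2), Mul(L, Pow(Mul(L, Pow(L, -1)), -1))) = Mul(Rational(1, 2), Mul(L, Pow(1, -1))) = Mul(Rational(1, 2), Mul(L, 1)) = Mul(Rational(1, 2), L))
N = Rational(1, 750168) (N = Pow(750168, -1) = Rational(1, 750168) ≈ 1.3330e-6)
Mul(Add(Function('q')(Function('l')(2)), -649091), Add(Function('z')(-1301), N)) = Mul(Add(Mul(Rational(1, 2), Pow(2, 2)), -649091), Add(381, Rational(1, 750168))) = Mul(Add(Mul(Rational(1, 2), 4), -649091), Rational(285814009, 750168)) = Mul(Add(2, -649091), Rational(285814009, 750168)) = Mul(-649089, Rational(285814009, 750168)) = Rational(-20613192143089, 83352)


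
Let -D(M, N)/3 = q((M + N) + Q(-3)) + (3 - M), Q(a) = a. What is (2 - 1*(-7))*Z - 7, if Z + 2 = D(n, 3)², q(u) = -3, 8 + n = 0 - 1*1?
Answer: 6536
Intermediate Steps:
n = -9 (n = -8 + (0 - 1*1) = -8 + (0 - 1) = -8 - 1 = -9)
D(M, N) = 3*M (D(M, N) = -3*(-3 + (3 - M)) = -(-3)*M = 3*M)
Z = 727 (Z = -2 + (3*(-9))² = -2 + (-27)² = -2 + 729 = 727)
(2 - 1*(-7))*Z - 7 = (2 - 1*(-7))*727 - 7 = (2 + 7)*727 - 7 = 9*727 - 7 = 6543 - 7 = 6536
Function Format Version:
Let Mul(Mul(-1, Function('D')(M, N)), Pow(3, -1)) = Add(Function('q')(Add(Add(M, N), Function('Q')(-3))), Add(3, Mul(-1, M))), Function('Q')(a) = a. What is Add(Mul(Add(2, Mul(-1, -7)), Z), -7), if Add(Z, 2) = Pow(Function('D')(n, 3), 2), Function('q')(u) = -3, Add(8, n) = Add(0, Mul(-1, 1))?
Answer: 6536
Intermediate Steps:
n = -9 (n = Add(-8, Add(0, Mul(-1, 1))) = Add(-8, Add(0, -1)) = Add(-8, -1) = -9)
Function('D')(M, N) = Mul(3, M) (Function('D')(M, N) = Mul(-3, Add(-3, Add(3, Mul(-1, M)))) = Mul(-3, Mul(-1, M)) = Mul(3, M))
Z = 727 (Z = Add(-2, Pow(Mul(3, -9), 2)) = Add(-2, Pow(-27, 2)) = Add(-2, 729) = 727)
Add(Mul(Add(2, Mul(-1, -7)), Z), -7) = Add(Mul(Add(2, Mul(-1, -7)), 727), -7) = Add(Mul(Add(2, 7), 727), -7) = Add(Mul(9, 727), -7) = Add(6543, -7) = 6536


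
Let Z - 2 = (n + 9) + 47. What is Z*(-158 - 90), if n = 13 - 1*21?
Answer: -12400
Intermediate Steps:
n = -8 (n = 13 - 21 = -8)
Z = 50 (Z = 2 + ((-8 + 9) + 47) = 2 + (1 + 47) = 2 + 48 = 50)
Z*(-158 - 90) = 50*(-158 - 90) = 50*(-248) = -12400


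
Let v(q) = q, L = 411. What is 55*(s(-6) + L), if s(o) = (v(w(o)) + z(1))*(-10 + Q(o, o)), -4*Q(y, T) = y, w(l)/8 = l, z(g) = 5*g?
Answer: 85415/2 ≈ 42708.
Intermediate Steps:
w(l) = 8*l
Q(y, T) = -y/4
s(o) = (-10 - o/4)*(5 + 8*o) (s(o) = (8*o + 5*1)*(-10 - o/4) = (8*o + 5)*(-10 - o/4) = (5 + 8*o)*(-10 - o/4) = (-10 - o/4)*(5 + 8*o))
55*(s(-6) + L) = 55*((-50 - 2*(-6)² - 325/4*(-6)) + 411) = 55*((-50 - 2*36 + 975/2) + 411) = 55*((-50 - 72 + 975/2) + 411) = 55*(731/2 + 411) = 55*(1553/2) = 85415/2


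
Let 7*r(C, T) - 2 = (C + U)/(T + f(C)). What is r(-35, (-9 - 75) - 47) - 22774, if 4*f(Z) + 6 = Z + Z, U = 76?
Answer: -3416063/150 ≈ -22774.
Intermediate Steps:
f(Z) = -3/2 + Z/2 (f(Z) = -3/2 + (Z + Z)/4 = -3/2 + (2*Z)/4 = -3/2 + Z/2)
r(C, T) = 2/7 + (76 + C)/(7*(-3/2 + T + C/2)) (r(C, T) = 2/7 + ((C + 76)/(T + (-3/2 + C/2)))/7 = 2/7 + ((76 + C)/(-3/2 + T + C/2))/7 = 2/7 + (76 + C)/(7*(-3/2 + T + C/2)))
r(-35, (-9 - 75) - 47) - 22774 = 2*(73 + 2*(-35) + 2*((-9 - 75) - 47))/(7*(-3 - 35 + 2*((-9 - 75) - 47))) - 22774 = 2*(73 - 70 + 2*(-84 - 47))/(7*(-3 - 35 + 2*(-84 - 47))) - 22774 = 2*(73 - 70 + 2*(-131))/(7*(-3 - 35 + 2*(-131))) - 22774 = 2*(73 - 70 - 262)/(7*(-3 - 35 - 262)) - 22774 = (2/7)*(-259)/(-300) - 22774 = (2/7)*(-1/300)*(-259) - 22774 = 37/150 - 22774 = -3416063/150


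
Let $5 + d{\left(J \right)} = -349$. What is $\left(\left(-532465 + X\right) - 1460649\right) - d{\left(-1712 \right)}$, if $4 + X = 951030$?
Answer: $-1041734$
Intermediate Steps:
$X = 951026$ ($X = -4 + 951030 = 951026$)
$d{\left(J \right)} = -354$ ($d{\left(J \right)} = -5 - 349 = -354$)
$\left(\left(-532465 + X\right) - 1460649\right) - d{\left(-1712 \right)} = \left(\left(-532465 + 951026\right) - 1460649\right) - -354 = \left(418561 - 1460649\right) + 354 = -1042088 + 354 = -1041734$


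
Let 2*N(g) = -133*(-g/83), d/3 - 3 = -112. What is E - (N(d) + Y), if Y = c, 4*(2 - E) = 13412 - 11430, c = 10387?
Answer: -881336/83 ≈ -10619.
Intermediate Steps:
d = -327 (d = 9 + 3*(-112) = 9 - 336 = -327)
N(g) = 133*g/166 (N(g) = (-133*(-g/83))/2 = (-(-133)*g/83)/2 = (133*g/83)/2 = 133*g/166)
E = -987/2 (E = 2 - (13412 - 11430)/4 = 2 - 1/4*1982 = 2 - 991/2 = -987/2 ≈ -493.50)
Y = 10387
E - (N(d) + Y) = -987/2 - ((133/166)*(-327) + 10387) = -987/2 - (-43491/166 + 10387) = -987/2 - 1*1680751/166 = -987/2 - 1680751/166 = -881336/83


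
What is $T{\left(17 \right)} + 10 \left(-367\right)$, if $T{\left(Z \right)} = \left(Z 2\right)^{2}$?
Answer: $-2514$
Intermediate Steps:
$T{\left(Z \right)} = 4 Z^{2}$ ($T{\left(Z \right)} = \left(2 Z\right)^{2} = 4 Z^{2}$)
$T{\left(17 \right)} + 10 \left(-367\right) = 4 \cdot 17^{2} + 10 \left(-367\right) = 4 \cdot 289 - 3670 = 1156 - 3670 = -2514$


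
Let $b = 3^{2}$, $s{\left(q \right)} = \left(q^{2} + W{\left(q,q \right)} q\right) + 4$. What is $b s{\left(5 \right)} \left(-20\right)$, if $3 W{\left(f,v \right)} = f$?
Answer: $-6720$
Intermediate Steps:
$W{\left(f,v \right)} = \frac{f}{3}$
$s{\left(q \right)} = 4 + \frac{4 q^{2}}{3}$ ($s{\left(q \right)} = \left(q^{2} + \frac{q}{3} q\right) + 4 = \left(q^{2} + \frac{q^{2}}{3}\right) + 4 = \frac{4 q^{2}}{3} + 4 = 4 + \frac{4 q^{2}}{3}$)
$b = 9$
$b s{\left(5 \right)} \left(-20\right) = 9 \left(4 + \frac{4 \cdot 5^{2}}{3}\right) \left(-20\right) = 9 \left(4 + \frac{4}{3} \cdot 25\right) \left(-20\right) = 9 \left(4 + \frac{100}{3}\right) \left(-20\right) = 9 \cdot \frac{112}{3} \left(-20\right) = 336 \left(-20\right) = -6720$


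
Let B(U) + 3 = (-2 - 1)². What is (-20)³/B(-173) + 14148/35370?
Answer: -19994/15 ≈ -1332.9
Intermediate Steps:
B(U) = 6 (B(U) = -3 + (-2 - 1)² = -3 + (-3)² = -3 + 9 = 6)
(-20)³/B(-173) + 14148/35370 = (-20)³/6 + 14148/35370 = -8000*⅙ + 14148*(1/35370) = -4000/3 + ⅖ = -19994/15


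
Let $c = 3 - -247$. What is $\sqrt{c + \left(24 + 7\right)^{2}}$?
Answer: $\sqrt{1211} \approx 34.799$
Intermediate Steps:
$c = 250$ ($c = 3 + 247 = 250$)
$\sqrt{c + \left(24 + 7\right)^{2}} = \sqrt{250 + \left(24 + 7\right)^{2}} = \sqrt{250 + 31^{2}} = \sqrt{250 + 961} = \sqrt{1211}$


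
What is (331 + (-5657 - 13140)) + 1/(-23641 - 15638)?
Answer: -725326015/39279 ≈ -18466.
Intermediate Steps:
(331 + (-5657 - 13140)) + 1/(-23641 - 15638) = (331 - 18797) + 1/(-39279) = -18466 - 1/39279 = -725326015/39279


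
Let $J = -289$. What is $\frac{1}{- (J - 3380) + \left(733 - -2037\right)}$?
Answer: $\frac{1}{6439} \approx 0.0001553$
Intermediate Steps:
$\frac{1}{- (J - 3380) + \left(733 - -2037\right)} = \frac{1}{- (-289 - 3380) + \left(733 - -2037\right)} = \frac{1}{\left(-1\right) \left(-3669\right) + \left(733 + 2037\right)} = \frac{1}{3669 + 2770} = \frac{1}{6439}$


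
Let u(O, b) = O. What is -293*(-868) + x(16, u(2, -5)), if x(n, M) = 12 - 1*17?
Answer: 254319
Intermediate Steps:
x(n, M) = -5 (x(n, M) = 12 - 17 = -5)
-293*(-868) + x(16, u(2, -5)) = -293*(-868) - 5 = 254324 - 5 = 254319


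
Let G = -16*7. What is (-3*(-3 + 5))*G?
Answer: 672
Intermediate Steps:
G = -112
(-3*(-3 + 5))*G = -3*(-3 + 5)*(-112) = -3*2*(-112) = -6*(-112) = 672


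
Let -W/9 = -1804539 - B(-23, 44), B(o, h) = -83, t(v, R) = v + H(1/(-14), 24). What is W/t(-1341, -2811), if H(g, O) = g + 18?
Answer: -227361456/18523 ≈ -12275.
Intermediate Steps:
H(g, O) = 18 + g
t(v, R) = 251/14 + v (t(v, R) = v + (18 + 1/(-14)) = v + (18 - 1/14) = v + 251/14 = 251/14 + v)
W = 16240104 (W = -9*(-1804539 - 1*(-83)) = -9*(-1804539 + 83) = -9*(-1804456) = 16240104)
W/t(-1341, -2811) = 16240104/(251/14 - 1341) = 16240104/(-18523/14) = 16240104*(-14/18523) = -227361456/18523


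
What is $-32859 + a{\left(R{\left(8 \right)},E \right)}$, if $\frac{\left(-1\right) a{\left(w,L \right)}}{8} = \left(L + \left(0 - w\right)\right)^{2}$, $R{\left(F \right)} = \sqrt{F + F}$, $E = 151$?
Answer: $-205731$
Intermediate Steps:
$R{\left(F \right)} = \sqrt{2} \sqrt{F}$ ($R{\left(F \right)} = \sqrt{2 F} = \sqrt{2} \sqrt{F}$)
$a{\left(w,L \right)} = - 8 \left(L - w\right)^{2}$ ($a{\left(w,L \right)} = - 8 \left(L + \left(0 - w\right)\right)^{2} = - 8 \left(L - w\right)^{2}$)
$-32859 + a{\left(R{\left(8 \right)},E \right)} = -32859 - 8 \left(151 - \sqrt{2} \sqrt{8}\right)^{2} = -32859 - 8 \left(151 - \sqrt{2} \cdot 2 \sqrt{2}\right)^{2} = -32859 - 8 \left(151 - 4\right)^{2} = -32859 - 8 \cdot 147^{2} = -32859 - 172872 = -205731$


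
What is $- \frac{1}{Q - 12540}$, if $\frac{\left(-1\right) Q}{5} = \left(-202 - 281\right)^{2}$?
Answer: $\frac{1}{1178985} \approx 8.4819 \cdot 10^{-7}$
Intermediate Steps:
$Q = -1166445$ ($Q = - 5 \left(-202 - 281\right)^{2} = - 5 \left(-483\right)^{2} = \left(-5\right) 233289 = -1166445$)
$- \frac{1}{Q - 12540} = - \frac{1}{-1166445 - 12540} = - \frac{1}{-1178985} = \left(-1\right) \left(- \frac{1}{1178985}\right) = \frac{1}{1178985}$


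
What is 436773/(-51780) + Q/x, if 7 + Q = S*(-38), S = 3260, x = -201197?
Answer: -27154182807/3472660220 ≈ -7.8194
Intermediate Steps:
Q = -123887 (Q = -7 + 3260*(-38) = -7 - 123880 = -123887)
436773/(-51780) + Q/x = 436773/(-51780) - 123887/(-201197) = 436773*(-1/51780) - 123887*(-1/201197) = -145591/17260 + 123887/201197 = -27154182807/3472660220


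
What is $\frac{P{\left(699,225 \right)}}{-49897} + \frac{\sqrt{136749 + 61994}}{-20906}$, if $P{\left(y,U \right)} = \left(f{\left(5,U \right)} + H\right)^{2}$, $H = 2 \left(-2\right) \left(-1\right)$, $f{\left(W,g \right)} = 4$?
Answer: $- \frac{64}{49897} - \frac{\sqrt{198743}}{20906} \approx -0.022607$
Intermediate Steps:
$H = 4$ ($H = \left(-4\right) \left(-1\right) = 4$)
$P{\left(y,U \right)} = 64$ ($P{\left(y,U \right)} = \left(4 + 4\right)^{2} = 8^{2} = 64$)
$\frac{P{\left(699,225 \right)}}{-49897} + \frac{\sqrt{136749 + 61994}}{-20906} = \frac{64}{-49897} + \frac{\sqrt{136749 + 61994}}{-20906} = 64 \left(- \frac{1}{49897}\right) + \sqrt{198743} \left(- \frac{1}{20906}\right) = - \frac{64}{49897} - \frac{\sqrt{198743}}{20906}$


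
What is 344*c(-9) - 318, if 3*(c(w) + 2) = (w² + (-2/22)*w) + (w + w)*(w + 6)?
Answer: 160246/11 ≈ 14568.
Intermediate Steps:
c(w) = -2 - w/33 + w²/3 + 2*w*(6 + w)/3 (c(w) = -2 + ((w² + (-2/22)*w) + (w + w)*(w + 6))/3 = -2 + ((w² + (-2*1/22)*w) + (2*w)*(6 + w))/3 = -2 + ((w² - w/11) + 2*w*(6 + w))/3 = -2 + (w² - w/11 + 2*w*(6 + w))/3 = -2 + (-w/33 + w²/3 + 2*w*(6 + w)/3) = -2 - w/33 + w²/3 + 2*w*(6 + w)/3)
344*c(-9) - 318 = 344*(-2 + (-9)² + (131/33)*(-9)) - 318 = 344*(-2 + 81 - 393/11) - 318 = 344*(476/11) - 318 = 163744/11 - 318 = 160246/11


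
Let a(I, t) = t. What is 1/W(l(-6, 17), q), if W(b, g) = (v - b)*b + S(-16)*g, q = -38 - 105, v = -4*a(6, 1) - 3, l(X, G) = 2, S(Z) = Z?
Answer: 1/2270 ≈ 0.00044053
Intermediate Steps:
v = -7 (v = -4*1 - 3 = -4 - 3 = -7)
q = -143
W(b, g) = -16*g + b*(-7 - b) (W(b, g) = (-7 - b)*b - 16*g = b*(-7 - b) - 16*g = -16*g + b*(-7 - b))
1/W(l(-6, 17), q) = 1/(-1*2² - 16*(-143) - 7*2) = 1/(-1*4 + 2288 - 14) = 1/(-4 + 2288 - 14) = 1/2270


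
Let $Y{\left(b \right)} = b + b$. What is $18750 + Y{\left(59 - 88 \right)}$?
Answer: $18692$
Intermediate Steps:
$Y{\left(b \right)} = 2 b$
$18750 + Y{\left(59 - 88 \right)} = 18750 + 2 \left(59 - 88\right) = 18750 + 2 \left(-29\right) = 18750 - 58 = 18692$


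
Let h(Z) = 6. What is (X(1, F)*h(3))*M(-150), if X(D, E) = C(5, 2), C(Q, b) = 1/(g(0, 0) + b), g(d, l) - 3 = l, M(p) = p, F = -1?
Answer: -180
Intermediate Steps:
g(d, l) = 3 + l
C(Q, b) = 1/(3 + b) (C(Q, b) = 1/((3 + 0) + b) = 1/(3 + b))
X(D, E) = ⅕ (X(D, E) = 1/(3 + 2) = 1/5 = ⅕)
(X(1, F)*h(3))*M(-150) = ((⅕)*6)*(-150) = (6/5)*(-150) = -180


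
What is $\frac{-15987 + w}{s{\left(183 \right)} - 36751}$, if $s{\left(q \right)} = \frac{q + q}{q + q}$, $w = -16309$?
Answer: $\frac{16148}{18375} \approx 0.8788$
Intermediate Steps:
$s{\left(q \right)} = 1$ ($s{\left(q \right)} = \frac{2 q}{2 q} = 2 q \frac{1}{2 q} = 1$)
$\frac{-15987 + w}{s{\left(183 \right)} - 36751} = \frac{-15987 - 16309}{1 - 36751} = - \frac{32296}{-36750} = \left(-32296\right) \left(- \frac{1}{36750}\right) = \frac{16148}{18375}$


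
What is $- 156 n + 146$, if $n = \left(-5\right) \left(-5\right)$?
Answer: $-3754$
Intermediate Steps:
$n = 25$
$- 156 n + 146 = \left(-156\right) 25 + 146 = -3900 + 146 = -3754$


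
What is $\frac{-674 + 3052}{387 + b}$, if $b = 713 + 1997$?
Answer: $\frac{2378}{3097} \approx 0.76784$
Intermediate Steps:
$b = 2710$
$\frac{-674 + 3052}{387 + b} = \frac{-674 + 3052}{387 + 2710} = \frac{2378}{3097}$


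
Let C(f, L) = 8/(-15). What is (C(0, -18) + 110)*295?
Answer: 96878/3 ≈ 32293.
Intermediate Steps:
C(f, L) = -8/15 (C(f, L) = 8*(-1/15) = -8/15)
(C(0, -18) + 110)*295 = (-8/15 + 110)*295 = (1642/15)*295 = 96878/3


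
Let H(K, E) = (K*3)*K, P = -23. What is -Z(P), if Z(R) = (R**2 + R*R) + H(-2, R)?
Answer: -1070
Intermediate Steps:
H(K, E) = 3*K**2 (H(K, E) = (3*K)*K = 3*K**2)
Z(R) = 12 + 2*R**2 (Z(R) = (R**2 + R*R) + 3*(-2)**2 = (R**2 + R**2) + 3*4 = 2*R**2 + 12 = 12 + 2*R**2)
-Z(P) = -(12 + 2*(-23)**2) = -(12 + 2*529) = -(12 + 1058) = -1*1070 = -1070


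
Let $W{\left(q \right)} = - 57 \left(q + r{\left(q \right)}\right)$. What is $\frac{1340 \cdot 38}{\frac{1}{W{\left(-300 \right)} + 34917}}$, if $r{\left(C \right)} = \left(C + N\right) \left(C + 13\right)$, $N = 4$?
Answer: $-243919377240$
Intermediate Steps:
$r{\left(C \right)} = \left(4 + C\right) \left(13 + C\right)$ ($r{\left(C \right)} = \left(C + 4\right) \left(C + 13\right) = \left(4 + C\right) \left(13 + C\right)$)
$W{\left(q \right)} = -2964 - 1026 q - 57 q^{2}$ ($W{\left(q \right)} = - 57 \left(q + \left(52 + q^{2} + 17 q\right)\right) = - 57 \left(52 + q^{2} + 18 q\right) = -2964 - 1026 q - 57 q^{2}$)
$\frac{1340 \cdot 38}{\frac{1}{W{\left(-300 \right)} + 34917}} = \frac{1340 \cdot 38}{\frac{1}{\left(-2964 - -307800 - 57 \left(-300\right)^{2}\right) + 34917}} = \frac{50920}{\frac{1}{\left(-2964 + 307800 - 5130000\right) + 34917}} = \frac{50920}{\frac{1}{-4825164 + 34917}} = \frac{50920}{\frac{1}{-4790247}} = \frac{50920}{- \frac{1}{4790247}} = 50920 \left(-4790247\right) = -243919377240$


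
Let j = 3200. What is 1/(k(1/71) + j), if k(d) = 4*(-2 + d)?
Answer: 71/226636 ≈ 0.00031328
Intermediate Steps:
k(d) = -8 + 4*d
1/(k(1/71) + j) = 1/((-8 + 4/71) + 3200) = 1/(-564/71 + 3200) = 1/(226636/71) = 71/226636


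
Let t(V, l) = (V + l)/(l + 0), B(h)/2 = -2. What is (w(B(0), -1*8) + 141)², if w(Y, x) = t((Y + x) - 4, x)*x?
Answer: 13689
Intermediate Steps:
B(h) = -4 (B(h) = 2*(-2) = -4)
t(V, l) = (V + l)/l
w(Y, x) = -4 + Y + 2*x (w(Y, x) = ((((Y + x) - 4) + x)/x)*x = (((-4 + Y + x) + x)/x)*x = ((-4 + Y + 2*x)/x)*x = -4 + Y + 2*x)
(w(B(0), -1*8) + 141)² = ((-4 - 4 + 2*(-1*8)) + 141)² = ((-4 - 4 + 2*(-8)) + 141)² = ((-4 - 4 - 16) + 141)² = (-24 + 141)² = 117² = 13689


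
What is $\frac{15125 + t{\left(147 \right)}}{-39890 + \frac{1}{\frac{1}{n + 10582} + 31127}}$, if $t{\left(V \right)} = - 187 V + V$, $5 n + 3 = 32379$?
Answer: $\frac{32432437243959}{105895876288744} \approx 0.30627$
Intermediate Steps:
$n = \frac{32376}{5}$ ($n = - \frac{3}{5} + \frac{1}{5} \cdot 32379 = - \frac{3}{5} + \frac{32379}{5} = \frac{32376}{5} \approx 6475.2$)
$t{\left(V \right)} = - 186 V$
$\frac{15125 + t{\left(147 \right)}}{-39890 + \frac{1}{\frac{1}{n + 10582} + 31127}} = \frac{15125 - 27342}{-39890 + \frac{1}{\frac{1}{\frac{32376}{5} + 10582} + 31127}} = \frac{15125 - 27342}{-39890 + \frac{1}{\frac{1}{\frac{85286}{5}} + 31127}} = - \frac{12217}{-39890 + \frac{1}{\frac{5}{85286} + 31127}} = - \frac{12217}{-39890 + \frac{1}{\frac{2654697327}{85286}}} = - \frac{12217}{-39890 + \frac{85286}{2654697327}} = - \frac{12217}{- \frac{105895876288744}{2654697327}} = \left(-12217\right) \left(- \frac{2654697327}{105895876288744}\right) = \frac{32432437243959}{105895876288744}$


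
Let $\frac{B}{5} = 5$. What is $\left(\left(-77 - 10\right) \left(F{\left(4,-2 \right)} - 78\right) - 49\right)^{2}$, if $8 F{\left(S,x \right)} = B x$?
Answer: $\frac{848149129}{16} \approx 5.3009 \cdot 10^{7}$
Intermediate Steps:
$B = 25$ ($B = 5 \cdot 5 = 25$)
$F{\left(S,x \right)} = \frac{25 x}{8}$
$\left(\left(-77 - 10\right) \left(F{\left(4,-2 \right)} - 78\right) - 49\right)^{2} = \left(\left(-77 - 10\right) \left(\frac{25}{8} \left(-2\right) - 78\right) - 49\right)^{2} = \left(- 87 \left(- \frac{25}{4} - 78\right) - 49\right)^{2} = \left(\left(-87\right) \left(- \frac{337}{4}\right) - 49\right)^{2} = \left(\frac{29319}{4} - 49\right)^{2} = \left(\frac{29123}{4}\right)^{2} = \frac{848149129}{16}$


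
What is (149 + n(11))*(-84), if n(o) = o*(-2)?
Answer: -10668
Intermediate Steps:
n(o) = -2*o
(149 + n(11))*(-84) = (149 - 2*11)*(-84) = (149 - 22)*(-84) = 127*(-84) = -10668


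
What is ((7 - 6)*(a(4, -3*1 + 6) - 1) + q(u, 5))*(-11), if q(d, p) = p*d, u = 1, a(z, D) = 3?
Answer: -77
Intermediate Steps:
q(d, p) = d*p
((7 - 6)*(a(4, -3*1 + 6) - 1) + q(u, 5))*(-11) = ((7 - 6)*(3 - 1) + 1*5)*(-11) = (1*2 + 5)*(-11) = (2 + 5)*(-11) = 7*(-11) = -77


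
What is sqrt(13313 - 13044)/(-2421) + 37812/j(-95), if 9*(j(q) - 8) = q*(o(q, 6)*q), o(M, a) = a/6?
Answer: 340308/9097 - sqrt(269)/2421 ≈ 37.402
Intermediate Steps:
o(M, a) = a/6 (o(M, a) = a*(1/6) = a/6)
j(q) = 8 + q**2/9 (j(q) = 8 + (q*(((1/6)*6)*q))/9 = 8 + (q*(1*q))/9 = 8 + (q*q)/9 = 8 + q**2/9)
sqrt(13313 - 13044)/(-2421) + 37812/j(-95) = sqrt(13313 - 13044)/(-2421) + 37812/(8 + (1/9)*(-95)**2) = sqrt(269)*(-1/2421) + 37812/(8 + (1/9)*9025) = -sqrt(269)/2421 + 37812/(8 + 9025/9) = -sqrt(269)/2421 + 37812/(9097/9) = -sqrt(269)/2421 + 37812*(9/9097) = -sqrt(269)/2421 + 340308/9097 = 340308/9097 - sqrt(269)/2421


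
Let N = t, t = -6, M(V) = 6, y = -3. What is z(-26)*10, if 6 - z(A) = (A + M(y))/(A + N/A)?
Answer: 3500/67 ≈ 52.239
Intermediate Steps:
N = -6
z(A) = 6 - (6 + A)/(A - 6/A) (z(A) = 6 - (A + 6)/(A - 6/A) = 6 - (6 + A)/(A - 6/A))
z(-26)*10 = ((-36 - 6*(-26) + 5*(-26)²)/(-6 + (-26)²))*10 = ((-36 + 156 + 5*676)/(-6 + 676))*10 = ((-36 + 156 + 3380)/670)*10 = ((1/670)*3500)*10 = (350/67)*10 = 3500/67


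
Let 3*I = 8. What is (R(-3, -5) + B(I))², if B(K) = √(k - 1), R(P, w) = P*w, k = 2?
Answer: 256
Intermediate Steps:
I = 8/3 (I = (⅓)*8 = 8/3 ≈ 2.6667)
B(K) = 1 (B(K) = √(2 - 1) = √1 = 1)
(R(-3, -5) + B(I))² = (-3*(-5) + 1)² = (15 + 1)² = 16² = 256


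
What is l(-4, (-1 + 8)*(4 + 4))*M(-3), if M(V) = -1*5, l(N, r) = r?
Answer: -280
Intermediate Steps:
M(V) = -5
l(-4, (-1 + 8)*(4 + 4))*M(-3) = ((-1 + 8)*(4 + 4))*(-5) = (7*8)*(-5) = 56*(-5) = -280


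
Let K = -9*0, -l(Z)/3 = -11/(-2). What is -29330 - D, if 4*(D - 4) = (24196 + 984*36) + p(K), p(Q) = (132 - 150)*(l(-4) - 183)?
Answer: -180547/4 ≈ -45137.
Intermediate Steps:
l(Z) = -33/2 (l(Z) = -(-33)/(-2) = -(-33)*(-1)/2 = -3*11/2 = -33/2)
K = 0
p(Q) = 3591 (p(Q) = (132 - 150)*(-33/2 - 183) = -18*(-399/2) = 3591)
D = 63227/4 (D = 4 + ((24196 + 984*36) + 3591)/4 = 4 + ((24196 + 35424) + 3591)/4 = 4 + (59620 + 3591)/4 = 4 + (1/4)*63211 = 4 + 63211/4 = 63227/4 ≈ 15807.)
-29330 - D = -29330 - 1*63227/4 = -29330 - 63227/4 = -180547/4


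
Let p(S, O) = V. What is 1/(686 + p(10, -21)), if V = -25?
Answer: 1/661 ≈ 0.0015129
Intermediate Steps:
p(S, O) = -25
1/(686 + p(10, -21)) = 1/(686 - 25) = 1/661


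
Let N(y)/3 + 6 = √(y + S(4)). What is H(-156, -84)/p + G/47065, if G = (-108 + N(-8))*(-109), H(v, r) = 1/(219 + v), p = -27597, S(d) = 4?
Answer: 23878036409/81827726715 - 654*I/47065 ≈ 0.29181 - 0.013896*I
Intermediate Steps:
N(y) = -18 + 3*√(4 + y) (N(y) = -18 + 3*√(y + 4) = -18 + 3*√(4 + y))
G = 13734 - 654*I (G = (-108 + (-18 + 3*√(4 - 8)))*(-109) = (-108 + (-18 + 3*√(-4)))*(-109) = (-108 + (-18 + 3*(2*I)))*(-109) = (-108 + (-18 + 6*I))*(-109) = (-126 + 6*I)*(-109) = 13734 - 654*I ≈ 13734.0 - 654.0*I)
H(-156, -84)/p + G/47065 = 1/((219 - 156)*(-27597)) + (13734 - 654*I)/47065 = -1/27597/63 + (13734 - 654*I)*(1/47065) = (1/63)*(-1/27597) + (13734/47065 - 654*I/47065) = -1/1738611 + (13734/47065 - 654*I/47065) = 23878036409/81827726715 - 654*I/47065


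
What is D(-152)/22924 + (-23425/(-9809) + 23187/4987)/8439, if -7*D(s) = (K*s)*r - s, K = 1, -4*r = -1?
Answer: 4091063466263/33121769748494658 ≈ 0.00012352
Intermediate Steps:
r = ¼ (r = -¼*(-1) = ¼ ≈ 0.25000)
D(s) = 3*s/28 (D(s) = -((1*s)*(¼) - s)/7 = -(s*(¼) - s)/7 = -(s/4 - s)/7 = -(-3)*s/28 = 3*s/28)
D(-152)/22924 + (-23425/(-9809) + 23187/4987)/8439 = ((3/28)*(-152))/22924 + (-23425/(-9809) + 23187/4987)/8439 = -114/7*1/22924 + (-23425*(-1/9809) + 23187*(1/4987))*(1/8439) = -57/80234 + (23425/9809 + 23187/4987)*(1/8439) = -57/80234 + (344261758/48917483)*(1/8439) = -57/80234 + 344261758/412814639037 = 4091063466263/33121769748494658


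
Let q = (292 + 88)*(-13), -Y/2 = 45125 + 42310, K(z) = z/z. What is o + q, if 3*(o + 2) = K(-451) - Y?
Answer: 160045/3 ≈ 53348.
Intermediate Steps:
K(z) = 1
Y = -174870 (Y = -2*(45125 + 42310) = -2*87435 = -174870)
q = -4940 (q = 380*(-13) = -4940)
o = 174865/3 (o = -2 + (1 - 1*(-174870))/3 = -2 + (1 + 174870)/3 = -2 + (⅓)*174871 = -2 + 174871/3 = 174865/3 ≈ 58288.)
o + q = 174865/3 - 4940 = 160045/3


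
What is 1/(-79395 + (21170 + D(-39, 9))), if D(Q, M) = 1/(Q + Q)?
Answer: -78/4541551 ≈ -1.7175e-5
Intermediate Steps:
D(Q, M) = 1/(2*Q)
1/(-79395 + (21170 + D(-39, 9))) = 1/(-79395 + (21170 + (1/2)/(-39))) = 1/(-79395 + (21170 + (1/2)*(-1/39))) = 1/(-79395 + (21170 - 1/78)) = 1/(-79395 + 1651259/78) = 1/(-4541551/78) = -78/4541551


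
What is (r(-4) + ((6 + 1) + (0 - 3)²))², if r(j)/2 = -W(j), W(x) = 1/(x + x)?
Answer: 4225/16 ≈ 264.06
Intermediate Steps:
W(x) = 1/(2*x)
r(j) = -1/j (r(j) = 2*(-1/(2*j)) = -1/j)
(r(-4) + ((6 + 1) + (0 - 3)²))² = (-1/(-4) + ((6 + 1) + (0 - 3)²))² = (-1*(-¼) + (7 + (-3)²))² = (¼ + (7 + 9))² = (¼ + 16)² = (65/4)² = 4225/16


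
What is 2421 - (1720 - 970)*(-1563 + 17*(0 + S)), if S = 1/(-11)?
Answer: 12934131/11 ≈ 1.1758e+6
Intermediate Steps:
S = -1/11 ≈ -0.090909
2421 - (1720 - 970)*(-1563 + 17*(0 + S)) = 2421 - (1720 - 970)*(-1563 + 17*(0 - 1/11)) = 2421 - 750*(-1563 + 17*(-1/11)) = 2421 - 750*(-1563 - 17/11) = 2421 - 750*(-17210)/11 = 2421 - 1*(-12907500/11) = 2421 + 12907500/11 = 12934131/11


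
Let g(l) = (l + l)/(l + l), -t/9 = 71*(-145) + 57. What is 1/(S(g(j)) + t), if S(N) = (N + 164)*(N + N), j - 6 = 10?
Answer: 1/92472 ≈ 1.0814e-5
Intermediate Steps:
j = 16 (j = 6 + 10 = 16)
t = 92142 (t = -9*(71*(-145) + 57) = -9*(-10295 + 57) = -9*(-10238) = 92142)
g(l) = 1 (g(l) = (2*l)/((2*l)) = (2*l)*(1/(2*l)) = 1)
S(N) = 2*N*(164 + N) (S(N) = (164 + N)*(2*N) = 2*N*(164 + N))
1/(S(g(j)) + t) = 1/(2*1*(164 + 1) + 92142) = 1/(2*1*165 + 92142) = 1/(330 + 92142) = 1/92472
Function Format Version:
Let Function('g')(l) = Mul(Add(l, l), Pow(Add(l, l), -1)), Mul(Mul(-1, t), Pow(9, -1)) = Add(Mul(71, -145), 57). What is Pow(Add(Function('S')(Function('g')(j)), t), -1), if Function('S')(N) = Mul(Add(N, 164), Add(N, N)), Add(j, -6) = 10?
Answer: Rational(1, 92472) ≈ 1.0814e-5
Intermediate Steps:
j = 16 (j = Add(6, 10) = 16)
t = 92142 (t = Mul(-9, Add(Mul(71, -145), 57)) = Mul(-9, Add(-10295, 57)) = Mul(-9, -10238) = 92142)
Function('g')(l) = 1 (Function('g')(l) = Mul(Mul(2, l), Pow(Mul(2, l), -1)) = Mul(Mul(2, l), Mul(Rational(1, 2), Pow(l, -1))) = 1)
Function('S')(N) = Mul(2, N, Add(164, N)) (Function('S')(N) = Mul(Add(164, N), Mul(2, N)) = Mul(2, N, Add(164, N)))
Pow(Add(Function('S')(Function('g')(j)), t), -1) = Pow(Add(Mul(2, 1, Add(164, 1)), 92142), -1) = Pow(Add(Mul(2, 1, 165), 92142), -1) = Pow(Add(330, 92142), -1) = Pow(92472, -1) = Rational(1, 92472)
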